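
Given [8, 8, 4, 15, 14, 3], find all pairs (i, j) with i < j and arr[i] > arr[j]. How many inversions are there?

Finding inversions in [8, 8, 4, 15, 14, 3]:

(0, 2): arr[0]=8 > arr[2]=4
(0, 5): arr[0]=8 > arr[5]=3
(1, 2): arr[1]=8 > arr[2]=4
(1, 5): arr[1]=8 > arr[5]=3
(2, 5): arr[2]=4 > arr[5]=3
(3, 4): arr[3]=15 > arr[4]=14
(3, 5): arr[3]=15 > arr[5]=3
(4, 5): arr[4]=14 > arr[5]=3

Total inversions: 8

The array has 8 inversion(s): (0,2), (0,5), (1,2), (1,5), (2,5), (3,4), (3,5), (4,5). Each pair (i,j) satisfies i < j and arr[i] > arr[j].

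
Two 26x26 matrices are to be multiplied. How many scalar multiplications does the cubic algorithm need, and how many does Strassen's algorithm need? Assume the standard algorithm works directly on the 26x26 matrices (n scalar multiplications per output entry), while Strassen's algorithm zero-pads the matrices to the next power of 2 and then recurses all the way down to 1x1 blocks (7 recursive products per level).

Matrix multiplication for 26x26 matrices:

Strassen's algorithm requires power-of-2 dimensions. Pad 26x26 to 32x32 (next power of 2).

Standard algorithm: 26^3 = 17576 multiplications
Strassen's algorithm: 7^(log2(32)) = 7^5 = 16807 multiplications
Savings: 17576 - 16807 = 769 multiplications

Standard: 17576 multiplications (26^3). Strassen: 16807 multiplications (7^5, after padding to 32x32). Strassen reduces 8 recursive multiplications to 7 at each level.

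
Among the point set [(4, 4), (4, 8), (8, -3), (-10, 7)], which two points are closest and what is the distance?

Computing all pairwise distances among 4 points:

d((4, 4), (4, 8)) = 4.0 <-- minimum
d((4, 4), (8, -3)) = 8.0623
d((4, 4), (-10, 7)) = 14.3178
d((4, 8), (8, -3)) = 11.7047
d((4, 8), (-10, 7)) = 14.0357
d((8, -3), (-10, 7)) = 20.5913

Closest pair: (4, 4) and (4, 8) with distance 4.0

The closest pair is (4, 4) and (4, 8) with Euclidean distance 4.0. For 4 points, brute-force pairwise comparison is shown above. For large n, the divide-and-conquer algorithm (sort by x, recurse on halves, check the dividing strip) achieves O(n log n).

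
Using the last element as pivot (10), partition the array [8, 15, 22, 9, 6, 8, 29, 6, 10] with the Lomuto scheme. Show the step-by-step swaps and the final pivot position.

Lomuto partition with pivot = 10:

Initial array: [8, 15, 22, 9, 6, 8, 29, 6, 10]

arr[0]=8 <= 10: swap with position 0, array becomes [8, 15, 22, 9, 6, 8, 29, 6, 10]
arr[1]=15 > 10: no swap
arr[2]=22 > 10: no swap
arr[3]=9 <= 10: swap with position 1, array becomes [8, 9, 22, 15, 6, 8, 29, 6, 10]
arr[4]=6 <= 10: swap with position 2, array becomes [8, 9, 6, 15, 22, 8, 29, 6, 10]
arr[5]=8 <= 10: swap with position 3, array becomes [8, 9, 6, 8, 22, 15, 29, 6, 10]
arr[6]=29 > 10: no swap
arr[7]=6 <= 10: swap with position 4, array becomes [8, 9, 6, 8, 6, 15, 29, 22, 10]

Place pivot at position 5: [8, 9, 6, 8, 6, 10, 29, 22, 15]
Pivot position: 5

After partitioning with pivot 10, the array becomes [8, 9, 6, 8, 6, 10, 29, 22, 15]. The pivot is placed at index 5. All elements to the left of the pivot are <= 10, and all elements to the right are > 10.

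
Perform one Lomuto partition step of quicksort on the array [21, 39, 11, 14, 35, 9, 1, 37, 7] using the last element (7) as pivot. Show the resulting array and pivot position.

Lomuto partition with pivot = 7:

Initial array: [21, 39, 11, 14, 35, 9, 1, 37, 7]

arr[0]=21 > 7: no swap
arr[1]=39 > 7: no swap
arr[2]=11 > 7: no swap
arr[3]=14 > 7: no swap
arr[4]=35 > 7: no swap
arr[5]=9 > 7: no swap
arr[6]=1 <= 7: swap with position 0, array becomes [1, 39, 11, 14, 35, 9, 21, 37, 7]
arr[7]=37 > 7: no swap

Place pivot at position 1: [1, 7, 11, 14, 35, 9, 21, 37, 39]
Pivot position: 1

After partitioning with pivot 7, the array becomes [1, 7, 11, 14, 35, 9, 21, 37, 39]. The pivot is placed at index 1. All elements to the left of the pivot are <= 7, and all elements to the right are > 7.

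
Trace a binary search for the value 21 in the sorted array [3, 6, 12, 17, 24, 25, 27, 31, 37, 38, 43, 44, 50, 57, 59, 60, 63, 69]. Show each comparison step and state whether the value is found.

Binary search for 21 in [3, 6, 12, 17, 24, 25, 27, 31, 37, 38, 43, 44, 50, 57, 59, 60, 63, 69]:

lo=0, hi=17, mid=8, arr[mid]=37 -> 37 > 21, search left half
lo=0, hi=7, mid=3, arr[mid]=17 -> 17 < 21, search right half
lo=4, hi=7, mid=5, arr[mid]=25 -> 25 > 21, search left half
lo=4, hi=4, mid=4, arr[mid]=24 -> 24 > 21, search left half
lo=4 > hi=3, target 21 not found

Binary search determines that 21 is not in the array after 4 comparisons. The search space was exhausted without finding the target.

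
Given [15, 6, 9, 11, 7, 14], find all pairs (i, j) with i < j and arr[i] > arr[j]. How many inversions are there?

Finding inversions in [15, 6, 9, 11, 7, 14]:

(0, 1): arr[0]=15 > arr[1]=6
(0, 2): arr[0]=15 > arr[2]=9
(0, 3): arr[0]=15 > arr[3]=11
(0, 4): arr[0]=15 > arr[4]=7
(0, 5): arr[0]=15 > arr[5]=14
(2, 4): arr[2]=9 > arr[4]=7
(3, 4): arr[3]=11 > arr[4]=7

Total inversions: 7

The array has 7 inversion(s): (0,1), (0,2), (0,3), (0,4), (0,5), (2,4), (3,4). Each pair (i,j) satisfies i < j and arr[i] > arr[j].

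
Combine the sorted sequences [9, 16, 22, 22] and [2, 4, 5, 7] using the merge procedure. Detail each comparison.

Merging process:

Compare 9 vs 2: take 2 from right. Merged: [2]
Compare 9 vs 4: take 4 from right. Merged: [2, 4]
Compare 9 vs 5: take 5 from right. Merged: [2, 4, 5]
Compare 9 vs 7: take 7 from right. Merged: [2, 4, 5, 7]
Append remaining from left: [9, 16, 22, 22]. Merged: [2, 4, 5, 7, 9, 16, 22, 22]

Final merged array: [2, 4, 5, 7, 9, 16, 22, 22]
Total comparisons: 4

The merged array is [2, 4, 5, 7, 9, 16, 22, 22], requiring 4 comparisons. The merge step runs in O(n) time where n is the total number of elements.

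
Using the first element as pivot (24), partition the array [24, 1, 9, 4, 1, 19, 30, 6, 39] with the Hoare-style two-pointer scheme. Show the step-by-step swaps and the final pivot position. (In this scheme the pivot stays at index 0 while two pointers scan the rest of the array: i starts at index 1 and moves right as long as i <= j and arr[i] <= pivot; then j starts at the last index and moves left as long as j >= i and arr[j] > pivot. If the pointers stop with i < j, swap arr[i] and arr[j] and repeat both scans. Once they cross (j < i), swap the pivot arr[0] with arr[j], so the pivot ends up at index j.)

Hoare-style two-pointer partition with pivot = 24:

Initial array: [24, 1, 9, 4, 1, 19, 30, 6, 39]

Pointers start at i = 1, j = 8.
i stops at index 6 (arr[6]=30 > 24), j stops at index 7 (arr[7]=6 <= 24): swap arr[6] and arr[7], array becomes [24, 1, 9, 4, 1, 19, 6, 30, 39]
i ends at 7, j ends at 6: the pointers have crossed (j < i), so scanning stops.

Swap pivot arr[0] with arr[6] to place pivot at position 6: [6, 1, 9, 4, 1, 19, 24, 30, 39]
Pivot position: 6

After partitioning with pivot 24, the array becomes [6, 1, 9, 4, 1, 19, 24, 30, 39]. The pivot is placed at index 6. All elements to the left of the pivot are <= 24, and all elements to the right are > 24.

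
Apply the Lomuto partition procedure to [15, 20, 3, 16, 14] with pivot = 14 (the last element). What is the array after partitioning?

Lomuto partition with pivot = 14:

Initial array: [15, 20, 3, 16, 14]

arr[0]=15 > 14: no swap
arr[1]=20 > 14: no swap
arr[2]=3 <= 14: swap with position 0, array becomes [3, 20, 15, 16, 14]
arr[3]=16 > 14: no swap

Place pivot at position 1: [3, 14, 15, 16, 20]
Pivot position: 1

After partitioning with pivot 14, the array becomes [3, 14, 15, 16, 20]. The pivot is placed at index 1. All elements to the left of the pivot are <= 14, and all elements to the right are > 14.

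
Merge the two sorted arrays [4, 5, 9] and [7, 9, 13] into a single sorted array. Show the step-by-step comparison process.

Merging process:

Compare 4 vs 7: take 4 from left. Merged: [4]
Compare 5 vs 7: take 5 from left. Merged: [4, 5]
Compare 9 vs 7: take 7 from right. Merged: [4, 5, 7]
Compare 9 vs 9: take 9 from left. Merged: [4, 5, 7, 9]
Append remaining from right: [9, 13]. Merged: [4, 5, 7, 9, 9, 13]

Final merged array: [4, 5, 7, 9, 9, 13]
Total comparisons: 4

The merged array is [4, 5, 7, 9, 9, 13], requiring 4 comparisons. The merge step runs in O(n) time where n is the total number of elements.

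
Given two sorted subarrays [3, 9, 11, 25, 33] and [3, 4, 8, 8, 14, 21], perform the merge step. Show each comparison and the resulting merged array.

Merging process:

Compare 3 vs 3: take 3 from left. Merged: [3]
Compare 9 vs 3: take 3 from right. Merged: [3, 3]
Compare 9 vs 4: take 4 from right. Merged: [3, 3, 4]
Compare 9 vs 8: take 8 from right. Merged: [3, 3, 4, 8]
Compare 9 vs 8: take 8 from right. Merged: [3, 3, 4, 8, 8]
Compare 9 vs 14: take 9 from left. Merged: [3, 3, 4, 8, 8, 9]
Compare 11 vs 14: take 11 from left. Merged: [3, 3, 4, 8, 8, 9, 11]
Compare 25 vs 14: take 14 from right. Merged: [3, 3, 4, 8, 8, 9, 11, 14]
Compare 25 vs 21: take 21 from right. Merged: [3, 3, 4, 8, 8, 9, 11, 14, 21]
Append remaining from left: [25, 33]. Merged: [3, 3, 4, 8, 8, 9, 11, 14, 21, 25, 33]

Final merged array: [3, 3, 4, 8, 8, 9, 11, 14, 21, 25, 33]
Total comparisons: 9

The merged array is [3, 3, 4, 8, 8, 9, 11, 14, 21, 25, 33], requiring 9 comparisons. The merge step runs in O(n) time where n is the total number of elements.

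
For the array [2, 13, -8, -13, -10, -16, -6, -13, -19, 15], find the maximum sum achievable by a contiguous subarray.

Using Kadane's algorithm on [2, 13, -8, -13, -10, -16, -6, -13, -19, 15]:

Scanning through the array:
Position 1 (value 13): max_ending_here = 15, max_so_far = 15
Position 2 (value -8): max_ending_here = 7, max_so_far = 15
Position 3 (value -13): max_ending_here = -6, max_so_far = 15
Position 4 (value -10): max_ending_here = -10, max_so_far = 15
Position 5 (value -16): max_ending_here = -16, max_so_far = 15
Position 6 (value -6): max_ending_here = -6, max_so_far = 15
Position 7 (value -13): max_ending_here = -13, max_so_far = 15
Position 8 (value -19): max_ending_here = -19, max_so_far = 15
Position 9 (value 15): max_ending_here = 15, max_so_far = 15

Maximum subarray: [2, 13]
Maximum sum: 15

The maximum subarray is [2, 13] with sum 15. This subarray runs from index 0 to index 1.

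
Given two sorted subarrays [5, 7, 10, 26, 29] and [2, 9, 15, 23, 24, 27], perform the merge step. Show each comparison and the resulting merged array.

Merging process:

Compare 5 vs 2: take 2 from right. Merged: [2]
Compare 5 vs 9: take 5 from left. Merged: [2, 5]
Compare 7 vs 9: take 7 from left. Merged: [2, 5, 7]
Compare 10 vs 9: take 9 from right. Merged: [2, 5, 7, 9]
Compare 10 vs 15: take 10 from left. Merged: [2, 5, 7, 9, 10]
Compare 26 vs 15: take 15 from right. Merged: [2, 5, 7, 9, 10, 15]
Compare 26 vs 23: take 23 from right. Merged: [2, 5, 7, 9, 10, 15, 23]
Compare 26 vs 24: take 24 from right. Merged: [2, 5, 7, 9, 10, 15, 23, 24]
Compare 26 vs 27: take 26 from left. Merged: [2, 5, 7, 9, 10, 15, 23, 24, 26]
Compare 29 vs 27: take 27 from right. Merged: [2, 5, 7, 9, 10, 15, 23, 24, 26, 27]
Append remaining from left: [29]. Merged: [2, 5, 7, 9, 10, 15, 23, 24, 26, 27, 29]

Final merged array: [2, 5, 7, 9, 10, 15, 23, 24, 26, 27, 29]
Total comparisons: 10

The merged array is [2, 5, 7, 9, 10, 15, 23, 24, 26, 27, 29], requiring 10 comparisons. The merge step runs in O(n) time where n is the total number of elements.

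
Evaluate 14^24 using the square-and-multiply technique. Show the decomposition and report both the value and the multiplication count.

Computing 14^24 by squaring (build up from 14^1; each line after the first costs one multiplication):

14^1 = 14
14^2 = (14^1)^2 = 14^2 = 196
14^3 = 14 * 14^2 = 14 * 196 = 2744
14^6 = (14^3)^2 = 2744^2 = 7529536
14^12 = (14^6)^2 = 7529536^2 = 56693912375296
14^24 = (14^12)^2 = 56693912375296^2 = 3214199700417740936751087616

Result: 3214199700417740936751087616
Multiplications needed: 5 (5 lines after 14^1)

14^24 = 3214199700417740936751087616. Using exponentiation by squaring, this requires 5 multiplications. The key idea: if the exponent is even, square the half-power; if odd, multiply by the base once.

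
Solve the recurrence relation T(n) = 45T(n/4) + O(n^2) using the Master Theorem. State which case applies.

Master Theorem for T(n) = 45T(n/4) + O(n^2):

a = 45, b = 4, c = 2
log_b(a) = log_4(45) = 2.7459

Case 1: c = 2 < log_4(45) = 2.7459
T(n) = O(n^(log_4 45))

For T(n) = 45T(n/4) + O(n^2): log_4(45) = 2.7459. This is Case 1 of the Master Theorem (c < log_b(a), work dominated by leaves), giving O(n^(log_4 45)).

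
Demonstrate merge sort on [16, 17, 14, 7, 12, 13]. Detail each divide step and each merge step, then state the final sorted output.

Merge sort trace:

Split: [16, 17, 14, 7, 12, 13] -> [16, 17, 14] and [7, 12, 13]
  Split: [16, 17, 14] -> [16] and [17, 14]
    Split: [17, 14] -> [17] and [14]
    Merge: [17] + [14] -> [14, 17]
  Merge: [16] + [14, 17] -> [14, 16, 17]
  Split: [7, 12, 13] -> [7] and [12, 13]
    Split: [12, 13] -> [12] and [13]
    Merge: [12] + [13] -> [12, 13]
  Merge: [7] + [12, 13] -> [7, 12, 13]
Merge: [14, 16, 17] + [7, 12, 13] -> [7, 12, 13, 14, 16, 17]

Final sorted array: [7, 12, 13, 14, 16, 17]

The merge sort proceeds by recursively splitting the array and merging sorted halves.
After all merges, the sorted array is [7, 12, 13, 14, 16, 17].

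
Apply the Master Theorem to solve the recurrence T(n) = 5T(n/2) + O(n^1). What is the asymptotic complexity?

Master Theorem for T(n) = 5T(n/2) + O(n^1):

a = 5, b = 2, c = 1
log_b(a) = log_2(5) = 2.3219

Case 1: c = 1 < log_2(5) = 2.3219
T(n) = O(n^(log_2 5))

For T(n) = 5T(n/2) + O(n^1): log_2(5) = 2.3219. This is Case 1 of the Master Theorem (c < log_b(a), work dominated by leaves), giving O(n^(log_2 5)).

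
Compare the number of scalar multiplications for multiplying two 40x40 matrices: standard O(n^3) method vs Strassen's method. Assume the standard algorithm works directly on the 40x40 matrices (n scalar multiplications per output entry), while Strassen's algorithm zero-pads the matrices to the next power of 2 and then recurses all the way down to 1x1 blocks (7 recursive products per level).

Matrix multiplication for 40x40 matrices:

Strassen's algorithm requires power-of-2 dimensions. Pad 40x40 to 64x64 (next power of 2).

Standard algorithm: 40^3 = 64000 multiplications
Strassen's algorithm: 7^(log2(64)) = 7^6 = 117649 multiplications
Difference: 64000 - 117649 = -53649 (Strassen uses MORE here due to padding overhead — for small or just-over-power-of-2 n, padding can outweigh the per-level savings)

Standard: 64000 multiplications (40^3). Strassen: 117649 multiplications (7^6, after padding to 64x64). Strassen reduces 8 recursive multiplications to 7 at each level.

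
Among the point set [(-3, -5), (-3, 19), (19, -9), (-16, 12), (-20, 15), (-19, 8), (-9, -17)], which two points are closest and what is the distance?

Computing all pairwise distances among 7 points:

d((-3, -5), (-3, 19)) = 24.0
d((-3, -5), (19, -9)) = 22.3607
d((-3, -5), (-16, 12)) = 21.4009
d((-3, -5), (-20, 15)) = 26.2488
d((-3, -5), (-19, 8)) = 20.6155
d((-3, -5), (-9, -17)) = 13.4164
d((-3, 19), (19, -9)) = 35.609
d((-3, 19), (-16, 12)) = 14.7648
d((-3, 19), (-20, 15)) = 17.4642
d((-3, 19), (-19, 8)) = 19.4165
d((-3, 19), (-9, -17)) = 36.4966
d((19, -9), (-16, 12)) = 40.8167
d((19, -9), (-20, 15)) = 45.793
d((19, -9), (-19, 8)) = 41.6293
d((19, -9), (-9, -17)) = 29.1204
d((-16, 12), (-20, 15)) = 5.0 <-- minimum
d((-16, 12), (-19, 8)) = 5.0 <-- minimum
d((-16, 12), (-9, -17)) = 29.8329
d((-20, 15), (-19, 8)) = 7.0711
d((-20, 15), (-9, -17)) = 33.8378
d((-19, 8), (-9, -17)) = 26.9258

Minimum distance: 5.0 (tie among 2 pairs: (-16, 12) and (-20, 15); (-16, 12) and (-19, 8))

The minimum Euclidean distance is 5.0. There is a tie: 2 pairs achieve this minimum — (-16, 12) and (-20, 15); (-16, 12) and (-19, 8). Any of these is a valid closest pair. For 7 points, brute-force pairwise comparison is shown above. For large n, the divide-and-conquer algorithm (sort by x, recurse on halves, check the dividing strip) achieves O(n log n).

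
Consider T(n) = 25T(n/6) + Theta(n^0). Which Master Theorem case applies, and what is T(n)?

Master Theorem for T(n) = 25T(n/6) + O(n^0):

a = 25, b = 6, c = 0
log_b(a) = log_6(25) = 1.7965

Case 1: c = 0 < log_6(25) = 1.7965
T(n) = O(n^(log_6 25))

For T(n) = 25T(n/6) + O(n^0): log_6(25) = 1.7965. This is Case 1 of the Master Theorem (c < log_b(a), work dominated by leaves), giving O(n^(log_6 25)).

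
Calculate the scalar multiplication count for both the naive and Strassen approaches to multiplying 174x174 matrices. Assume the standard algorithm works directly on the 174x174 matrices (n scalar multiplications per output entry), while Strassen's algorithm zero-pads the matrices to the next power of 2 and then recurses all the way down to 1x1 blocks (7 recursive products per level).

Matrix multiplication for 174x174 matrices:

Strassen's algorithm requires power-of-2 dimensions. Pad 174x174 to 256x256 (next power of 2).

Standard algorithm: 174^3 = 5268024 multiplications
Strassen's algorithm: 7^(log2(256)) = 7^8 = 5764801 multiplications
Difference: 5268024 - 5764801 = -496777 (Strassen uses MORE here due to padding overhead — for small or just-over-power-of-2 n, padding can outweigh the per-level savings)

Standard: 5268024 multiplications (174^3). Strassen: 5764801 multiplications (7^8, after padding to 256x256). Strassen reduces 8 recursive multiplications to 7 at each level.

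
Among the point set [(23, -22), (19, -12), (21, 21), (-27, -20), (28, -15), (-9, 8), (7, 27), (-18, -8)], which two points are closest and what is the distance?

Computing all pairwise distances among 8 points:

d((23, -22), (19, -12)) = 10.7703
d((23, -22), (21, 21)) = 43.0465
d((23, -22), (-27, -20)) = 50.04
d((23, -22), (28, -15)) = 8.6023 <-- minimum
d((23, -22), (-9, 8)) = 43.8634
d((23, -22), (7, 27)) = 51.5461
d((23, -22), (-18, -8)) = 43.3244
d((19, -12), (21, 21)) = 33.0606
d((19, -12), (-27, -20)) = 46.6905
d((19, -12), (28, -15)) = 9.4868
d((19, -12), (-9, 8)) = 34.4093
d((19, -12), (7, 27)) = 40.8044
d((19, -12), (-18, -8)) = 37.2156
d((21, 21), (-27, -20)) = 63.1269
d((21, 21), (28, -15)) = 36.6742
d((21, 21), (-9, 8)) = 32.6956
d((21, 21), (7, 27)) = 15.2315
d((21, 21), (-18, -8)) = 48.6004
d((-27, -20), (28, -15)) = 55.2268
d((-27, -20), (-9, 8)) = 33.2866
d((-27, -20), (7, 27)) = 58.0086
d((-27, -20), (-18, -8)) = 15.0
d((28, -15), (-9, 8)) = 43.566
d((28, -15), (7, 27)) = 46.9574
d((28, -15), (-18, -8)) = 46.5296
d((-9, 8), (7, 27)) = 24.8395
d((-9, 8), (-18, -8)) = 18.3576
d((7, 27), (-18, -8)) = 43.0116

Closest pair: (23, -22) and (28, -15) with distance 8.6023

The closest pair is (23, -22) and (28, -15) with Euclidean distance 8.6023. For 8 points, brute-force pairwise comparison is shown above. For large n, the divide-and-conquer algorithm (sort by x, recurse on halves, check the dividing strip) achieves O(n log n).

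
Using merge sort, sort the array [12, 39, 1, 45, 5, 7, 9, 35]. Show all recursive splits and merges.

Merge sort trace:

Split: [12, 39, 1, 45, 5, 7, 9, 35] -> [12, 39, 1, 45] and [5, 7, 9, 35]
  Split: [12, 39, 1, 45] -> [12, 39] and [1, 45]
    Split: [12, 39] -> [12] and [39]
    Merge: [12] + [39] -> [12, 39]
    Split: [1, 45] -> [1] and [45]
    Merge: [1] + [45] -> [1, 45]
  Merge: [12, 39] + [1, 45] -> [1, 12, 39, 45]
  Split: [5, 7, 9, 35] -> [5, 7] and [9, 35]
    Split: [5, 7] -> [5] and [7]
    Merge: [5] + [7] -> [5, 7]
    Split: [9, 35] -> [9] and [35]
    Merge: [9] + [35] -> [9, 35]
  Merge: [5, 7] + [9, 35] -> [5, 7, 9, 35]
Merge: [1, 12, 39, 45] + [5, 7, 9, 35] -> [1, 5, 7, 9, 12, 35, 39, 45]

Final sorted array: [1, 5, 7, 9, 12, 35, 39, 45]

The merge sort proceeds by recursively splitting the array and merging sorted halves.
After all merges, the sorted array is [1, 5, 7, 9, 12, 35, 39, 45].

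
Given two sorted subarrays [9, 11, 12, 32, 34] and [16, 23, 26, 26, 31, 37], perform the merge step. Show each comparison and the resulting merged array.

Merging process:

Compare 9 vs 16: take 9 from left. Merged: [9]
Compare 11 vs 16: take 11 from left. Merged: [9, 11]
Compare 12 vs 16: take 12 from left. Merged: [9, 11, 12]
Compare 32 vs 16: take 16 from right. Merged: [9, 11, 12, 16]
Compare 32 vs 23: take 23 from right. Merged: [9, 11, 12, 16, 23]
Compare 32 vs 26: take 26 from right. Merged: [9, 11, 12, 16, 23, 26]
Compare 32 vs 26: take 26 from right. Merged: [9, 11, 12, 16, 23, 26, 26]
Compare 32 vs 31: take 31 from right. Merged: [9, 11, 12, 16, 23, 26, 26, 31]
Compare 32 vs 37: take 32 from left. Merged: [9, 11, 12, 16, 23, 26, 26, 31, 32]
Compare 34 vs 37: take 34 from left. Merged: [9, 11, 12, 16, 23, 26, 26, 31, 32, 34]
Append remaining from right: [37]. Merged: [9, 11, 12, 16, 23, 26, 26, 31, 32, 34, 37]

Final merged array: [9, 11, 12, 16, 23, 26, 26, 31, 32, 34, 37]
Total comparisons: 10

The merged array is [9, 11, 12, 16, 23, 26, 26, 31, 32, 34, 37], requiring 10 comparisons. The merge step runs in O(n) time where n is the total number of elements.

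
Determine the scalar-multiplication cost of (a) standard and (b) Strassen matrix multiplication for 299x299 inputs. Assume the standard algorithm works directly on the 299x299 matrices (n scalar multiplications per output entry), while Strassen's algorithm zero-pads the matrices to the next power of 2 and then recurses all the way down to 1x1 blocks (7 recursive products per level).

Matrix multiplication for 299x299 matrices:

Strassen's algorithm requires power-of-2 dimensions. Pad 299x299 to 512x512 (next power of 2).

Standard algorithm: 299^3 = 26730899 multiplications
Strassen's algorithm: 7^(log2(512)) = 7^9 = 40353607 multiplications
Difference: 26730899 - 40353607 = -13622708 (Strassen uses MORE here due to padding overhead — for small or just-over-power-of-2 n, padding can outweigh the per-level savings)

Standard: 26730899 multiplications (299^3). Strassen: 40353607 multiplications (7^9, after padding to 512x512). Strassen reduces 8 recursive multiplications to 7 at each level.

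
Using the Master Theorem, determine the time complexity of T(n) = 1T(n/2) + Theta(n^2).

Master Theorem for T(n) = 1T(n/2) + O(n^2):

a = 1, b = 2, c = 2
log_b(a) = log_2(1) = 0.0000

Case 3: c = 2 > log_2(1) = 0.0000
T(n) = O(n^2) = O(n^2)

For T(n) = 1T(n/2) + O(n^2): log_2(1) = 0.0000. This is Case 3 of the Master Theorem (c > log_b(a), work dominated by root), giving O(n^2).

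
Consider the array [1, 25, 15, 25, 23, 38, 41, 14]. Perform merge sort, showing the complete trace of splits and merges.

Merge sort trace:

Split: [1, 25, 15, 25, 23, 38, 41, 14] -> [1, 25, 15, 25] and [23, 38, 41, 14]
  Split: [1, 25, 15, 25] -> [1, 25] and [15, 25]
    Split: [1, 25] -> [1] and [25]
    Merge: [1] + [25] -> [1, 25]
    Split: [15, 25] -> [15] and [25]
    Merge: [15] + [25] -> [15, 25]
  Merge: [1, 25] + [15, 25] -> [1, 15, 25, 25]
  Split: [23, 38, 41, 14] -> [23, 38] and [41, 14]
    Split: [23, 38] -> [23] and [38]
    Merge: [23] + [38] -> [23, 38]
    Split: [41, 14] -> [41] and [14]
    Merge: [41] + [14] -> [14, 41]
  Merge: [23, 38] + [14, 41] -> [14, 23, 38, 41]
Merge: [1, 15, 25, 25] + [14, 23, 38, 41] -> [1, 14, 15, 23, 25, 25, 38, 41]

Final sorted array: [1, 14, 15, 23, 25, 25, 38, 41]

The merge sort proceeds by recursively splitting the array and merging sorted halves.
After all merges, the sorted array is [1, 14, 15, 23, 25, 25, 38, 41].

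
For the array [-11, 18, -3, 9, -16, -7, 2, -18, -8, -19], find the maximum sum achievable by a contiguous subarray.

Using Kadane's algorithm on [-11, 18, -3, 9, -16, -7, 2, -18, -8, -19]:

Scanning through the array:
Position 1 (value 18): max_ending_here = 18, max_so_far = 18
Position 2 (value -3): max_ending_here = 15, max_so_far = 18
Position 3 (value 9): max_ending_here = 24, max_so_far = 24
Position 4 (value -16): max_ending_here = 8, max_so_far = 24
Position 5 (value -7): max_ending_here = 1, max_so_far = 24
Position 6 (value 2): max_ending_here = 3, max_so_far = 24
Position 7 (value -18): max_ending_here = -15, max_so_far = 24
Position 8 (value -8): max_ending_here = -8, max_so_far = 24
Position 9 (value -19): max_ending_here = -19, max_so_far = 24

Maximum subarray: [18, -3, 9]
Maximum sum: 24

The maximum subarray is [18, -3, 9] with sum 24. This subarray runs from index 1 to index 3.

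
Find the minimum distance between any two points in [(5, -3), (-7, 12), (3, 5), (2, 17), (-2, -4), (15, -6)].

Computing all pairwise distances among 6 points:

d((5, -3), (-7, 12)) = 19.2094
d((5, -3), (3, 5)) = 8.2462
d((5, -3), (2, 17)) = 20.2237
d((5, -3), (-2, -4)) = 7.0711 <-- minimum
d((5, -3), (15, -6)) = 10.4403
d((-7, 12), (3, 5)) = 12.2066
d((-7, 12), (2, 17)) = 10.2956
d((-7, 12), (-2, -4)) = 16.7631
d((-7, 12), (15, -6)) = 28.4253
d((3, 5), (2, 17)) = 12.0416
d((3, 5), (-2, -4)) = 10.2956
d((3, 5), (15, -6)) = 16.2788
d((2, 17), (-2, -4)) = 21.3776
d((2, 17), (15, -6)) = 26.4197
d((-2, -4), (15, -6)) = 17.1172

Closest pair: (5, -3) and (-2, -4) with distance 7.0711

The closest pair is (5, -3) and (-2, -4) with Euclidean distance 7.0711. For 6 points, brute-force pairwise comparison is shown above. For large n, the divide-and-conquer algorithm (sort by x, recurse on halves, check the dividing strip) achieves O(n log n).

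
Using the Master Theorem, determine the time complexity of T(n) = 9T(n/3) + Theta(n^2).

Master Theorem for T(n) = 9T(n/3) + O(n^2):

a = 9, b = 3, c = 2
log_b(a) = log_3(9) = 2.0000

Case 2: c = 2 = log_3(9) = 2.0000
T(n) = O(n^2 log n) = O(n^2 log n)

For T(n) = 9T(n/3) + O(n^2): log_3(9) = 2.0000. This is Case 2 of the Master Theorem (c = log_b(a), equal work at all levels), giving O(n^2 log n).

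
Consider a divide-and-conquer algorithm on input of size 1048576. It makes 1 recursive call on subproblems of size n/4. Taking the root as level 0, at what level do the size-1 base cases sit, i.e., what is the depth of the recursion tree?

For divide and conquer with division factor 4:

Problem sizes at each level:
Level 0: 1048576
Level 1: 262144
Level 2: 65536
Level 3: 16384
Level 4: 4096
Level 5: 1024
Level 6: 256
Level 7: 64
Level 8: 16
Level 9: 4
Level 10: 1

The root is level 0 and the size-1 base case is level 10 (the tree spans levels 0 through 10, i.e. 11 levels counting the root), so the depth is the number of divisions: log_4(1048576) = 10

The recursion tree depth is log_4(1048576) = 10. At each level, the problem size is divided by 4, so it takes 10 divisions to reduce to a base case of size 1. The algorithm makes 1 recursive call at each level.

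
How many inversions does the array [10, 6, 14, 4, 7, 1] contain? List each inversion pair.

Finding inversions in [10, 6, 14, 4, 7, 1]:

(0, 1): arr[0]=10 > arr[1]=6
(0, 3): arr[0]=10 > arr[3]=4
(0, 4): arr[0]=10 > arr[4]=7
(0, 5): arr[0]=10 > arr[5]=1
(1, 3): arr[1]=6 > arr[3]=4
(1, 5): arr[1]=6 > arr[5]=1
(2, 3): arr[2]=14 > arr[3]=4
(2, 4): arr[2]=14 > arr[4]=7
(2, 5): arr[2]=14 > arr[5]=1
(3, 5): arr[3]=4 > arr[5]=1
(4, 5): arr[4]=7 > arr[5]=1

Total inversions: 11

The array has 11 inversion(s): (0,1), (0,3), (0,4), (0,5), (1,3), (1,5), (2,3), (2,4), (2,5), (3,5), (4,5). Each pair (i,j) satisfies i < j and arr[i] > arr[j].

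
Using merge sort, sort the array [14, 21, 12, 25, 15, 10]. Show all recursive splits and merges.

Merge sort trace:

Split: [14, 21, 12, 25, 15, 10] -> [14, 21, 12] and [25, 15, 10]
  Split: [14, 21, 12] -> [14] and [21, 12]
    Split: [21, 12] -> [21] and [12]
    Merge: [21] + [12] -> [12, 21]
  Merge: [14] + [12, 21] -> [12, 14, 21]
  Split: [25, 15, 10] -> [25] and [15, 10]
    Split: [15, 10] -> [15] and [10]
    Merge: [15] + [10] -> [10, 15]
  Merge: [25] + [10, 15] -> [10, 15, 25]
Merge: [12, 14, 21] + [10, 15, 25] -> [10, 12, 14, 15, 21, 25]

Final sorted array: [10, 12, 14, 15, 21, 25]

The merge sort proceeds by recursively splitting the array and merging sorted halves.
After all merges, the sorted array is [10, 12, 14, 15, 21, 25].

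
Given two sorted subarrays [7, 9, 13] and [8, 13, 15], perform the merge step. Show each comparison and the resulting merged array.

Merging process:

Compare 7 vs 8: take 7 from left. Merged: [7]
Compare 9 vs 8: take 8 from right. Merged: [7, 8]
Compare 9 vs 13: take 9 from left. Merged: [7, 8, 9]
Compare 13 vs 13: take 13 from left. Merged: [7, 8, 9, 13]
Append remaining from right: [13, 15]. Merged: [7, 8, 9, 13, 13, 15]

Final merged array: [7, 8, 9, 13, 13, 15]
Total comparisons: 4

The merged array is [7, 8, 9, 13, 13, 15], requiring 4 comparisons. The merge step runs in O(n) time where n is the total number of elements.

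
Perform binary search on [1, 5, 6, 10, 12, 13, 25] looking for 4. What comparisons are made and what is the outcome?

Binary search for 4 in [1, 5, 6, 10, 12, 13, 25]:

lo=0, hi=6, mid=3, arr[mid]=10 -> 10 > 4, search left half
lo=0, hi=2, mid=1, arr[mid]=5 -> 5 > 4, search left half
lo=0, hi=0, mid=0, arr[mid]=1 -> 1 < 4, search right half
lo=1 > hi=0, target 4 not found

Binary search determines that 4 is not in the array after 3 comparisons. The search space was exhausted without finding the target.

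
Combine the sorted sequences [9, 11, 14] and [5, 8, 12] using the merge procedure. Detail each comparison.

Merging process:

Compare 9 vs 5: take 5 from right. Merged: [5]
Compare 9 vs 8: take 8 from right. Merged: [5, 8]
Compare 9 vs 12: take 9 from left. Merged: [5, 8, 9]
Compare 11 vs 12: take 11 from left. Merged: [5, 8, 9, 11]
Compare 14 vs 12: take 12 from right. Merged: [5, 8, 9, 11, 12]
Append remaining from left: [14]. Merged: [5, 8, 9, 11, 12, 14]

Final merged array: [5, 8, 9, 11, 12, 14]
Total comparisons: 5

The merged array is [5, 8, 9, 11, 12, 14], requiring 5 comparisons. The merge step runs in O(n) time where n is the total number of elements.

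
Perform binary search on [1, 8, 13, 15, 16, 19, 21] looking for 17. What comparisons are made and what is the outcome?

Binary search for 17 in [1, 8, 13, 15, 16, 19, 21]:

lo=0, hi=6, mid=3, arr[mid]=15 -> 15 < 17, search right half
lo=4, hi=6, mid=5, arr[mid]=19 -> 19 > 17, search left half
lo=4, hi=4, mid=4, arr[mid]=16 -> 16 < 17, search right half
lo=5 > hi=4, target 17 not found

Binary search determines that 17 is not in the array after 3 comparisons. The search space was exhausted without finding the target.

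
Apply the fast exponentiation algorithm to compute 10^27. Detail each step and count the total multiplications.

Computing 10^27 by squaring (build up from 10^1; each line after the first costs one multiplication):

10^1 = 10
10^2 = (10^1)^2 = 10^2 = 100
10^3 = 10 * 10^2 = 10 * 100 = 1000
10^6 = (10^3)^2 = 1000^2 = 1000000
10^12 = (10^6)^2 = 1000000^2 = 1000000000000
10^13 = 10 * 10^12 = 10 * 1000000000000 = 10000000000000
10^26 = (10^13)^2 = 10000000000000^2 = 100000000000000000000000000
10^27 = 10 * 10^26 = 10 * 100000000000000000000000000 = 1000000000000000000000000000

Result: 1000000000000000000000000000
Multiplications needed: 7 (7 lines after 10^1)

10^27 = 1000000000000000000000000000. Using exponentiation by squaring, this requires 7 multiplications. The key idea: if the exponent is even, square the half-power; if odd, multiply by the base once.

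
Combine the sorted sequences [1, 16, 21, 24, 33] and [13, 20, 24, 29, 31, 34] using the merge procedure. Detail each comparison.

Merging process:

Compare 1 vs 13: take 1 from left. Merged: [1]
Compare 16 vs 13: take 13 from right. Merged: [1, 13]
Compare 16 vs 20: take 16 from left. Merged: [1, 13, 16]
Compare 21 vs 20: take 20 from right. Merged: [1, 13, 16, 20]
Compare 21 vs 24: take 21 from left. Merged: [1, 13, 16, 20, 21]
Compare 24 vs 24: take 24 from left. Merged: [1, 13, 16, 20, 21, 24]
Compare 33 vs 24: take 24 from right. Merged: [1, 13, 16, 20, 21, 24, 24]
Compare 33 vs 29: take 29 from right. Merged: [1, 13, 16, 20, 21, 24, 24, 29]
Compare 33 vs 31: take 31 from right. Merged: [1, 13, 16, 20, 21, 24, 24, 29, 31]
Compare 33 vs 34: take 33 from left. Merged: [1, 13, 16, 20, 21, 24, 24, 29, 31, 33]
Append remaining from right: [34]. Merged: [1, 13, 16, 20, 21, 24, 24, 29, 31, 33, 34]

Final merged array: [1, 13, 16, 20, 21, 24, 24, 29, 31, 33, 34]
Total comparisons: 10

The merged array is [1, 13, 16, 20, 21, 24, 24, 29, 31, 33, 34], requiring 10 comparisons. The merge step runs in O(n) time where n is the total number of elements.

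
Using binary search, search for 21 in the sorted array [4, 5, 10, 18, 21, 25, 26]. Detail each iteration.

Binary search for 21 in [4, 5, 10, 18, 21, 25, 26]:

lo=0, hi=6, mid=3, arr[mid]=18 -> 18 < 21, search right half
lo=4, hi=6, mid=5, arr[mid]=25 -> 25 > 21, search left half
lo=4, hi=4, mid=4, arr[mid]=21 -> Found target at index 4!

Binary search finds 21 at index 4 after 3 comparisons. The search repeatedly halves the search space by comparing with the middle element.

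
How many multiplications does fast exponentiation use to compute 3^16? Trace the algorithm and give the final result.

Computing 3^16 by squaring (build up from 3^1; each line after the first costs one multiplication):

3^1 = 3
3^2 = (3^1)^2 = 3^2 = 9
3^4 = (3^2)^2 = 9^2 = 81
3^8 = (3^4)^2 = 81^2 = 6561
3^16 = (3^8)^2 = 6561^2 = 43046721

Result: 43046721
Multiplications needed: 4 (4 lines after 3^1)

3^16 = 43046721. Using exponentiation by squaring, this requires 4 multiplications. The key idea: if the exponent is even, square the half-power; if odd, multiply by the base once.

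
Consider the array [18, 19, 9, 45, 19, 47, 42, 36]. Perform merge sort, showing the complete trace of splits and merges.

Merge sort trace:

Split: [18, 19, 9, 45, 19, 47, 42, 36] -> [18, 19, 9, 45] and [19, 47, 42, 36]
  Split: [18, 19, 9, 45] -> [18, 19] and [9, 45]
    Split: [18, 19] -> [18] and [19]
    Merge: [18] + [19] -> [18, 19]
    Split: [9, 45] -> [9] and [45]
    Merge: [9] + [45] -> [9, 45]
  Merge: [18, 19] + [9, 45] -> [9, 18, 19, 45]
  Split: [19, 47, 42, 36] -> [19, 47] and [42, 36]
    Split: [19, 47] -> [19] and [47]
    Merge: [19] + [47] -> [19, 47]
    Split: [42, 36] -> [42] and [36]
    Merge: [42] + [36] -> [36, 42]
  Merge: [19, 47] + [36, 42] -> [19, 36, 42, 47]
Merge: [9, 18, 19, 45] + [19, 36, 42, 47] -> [9, 18, 19, 19, 36, 42, 45, 47]

Final sorted array: [9, 18, 19, 19, 36, 42, 45, 47]

The merge sort proceeds by recursively splitting the array and merging sorted halves.
After all merges, the sorted array is [9, 18, 19, 19, 36, 42, 45, 47].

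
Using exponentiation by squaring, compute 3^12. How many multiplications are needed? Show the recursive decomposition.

Computing 3^12 by squaring (build up from 3^1; each line after the first costs one multiplication):

3^1 = 3
3^2 = (3^1)^2 = 3^2 = 9
3^3 = 3 * 3^2 = 3 * 9 = 27
3^6 = (3^3)^2 = 27^2 = 729
3^12 = (3^6)^2 = 729^2 = 531441

Result: 531441
Multiplications needed: 4 (4 lines after 3^1)

3^12 = 531441. Using exponentiation by squaring, this requires 4 multiplications. The key idea: if the exponent is even, square the half-power; if odd, multiply by the base once.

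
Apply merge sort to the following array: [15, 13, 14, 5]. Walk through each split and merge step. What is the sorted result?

Merge sort trace:

Split: [15, 13, 14, 5] -> [15, 13] and [14, 5]
  Split: [15, 13] -> [15] and [13]
  Merge: [15] + [13] -> [13, 15]
  Split: [14, 5] -> [14] and [5]
  Merge: [14] + [5] -> [5, 14]
Merge: [13, 15] + [5, 14] -> [5, 13, 14, 15]

Final sorted array: [5, 13, 14, 15]

The merge sort proceeds by recursively splitting the array and merging sorted halves.
After all merges, the sorted array is [5, 13, 14, 15].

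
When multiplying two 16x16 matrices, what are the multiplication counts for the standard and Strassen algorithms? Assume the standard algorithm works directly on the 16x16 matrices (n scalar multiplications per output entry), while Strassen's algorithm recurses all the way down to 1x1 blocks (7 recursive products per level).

Matrix multiplication for 16x16 matrices:

Standard algorithm: 16^3 = 4096 multiplications
Strassen's algorithm: 7^(log2(16)) = 7^4 = 2401 multiplications
Savings: 4096 - 2401 = 1695 multiplications

Standard: 4096 multiplications (16^3). Strassen: 2401 multiplications (7^4). Strassen reduces 8 recursive multiplications to 7 at each level.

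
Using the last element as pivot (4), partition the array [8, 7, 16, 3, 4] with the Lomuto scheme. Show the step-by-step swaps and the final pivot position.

Lomuto partition with pivot = 4:

Initial array: [8, 7, 16, 3, 4]

arr[0]=8 > 4: no swap
arr[1]=7 > 4: no swap
arr[2]=16 > 4: no swap
arr[3]=3 <= 4: swap with position 0, array becomes [3, 7, 16, 8, 4]

Place pivot at position 1: [3, 4, 16, 8, 7]
Pivot position: 1

After partitioning with pivot 4, the array becomes [3, 4, 16, 8, 7]. The pivot is placed at index 1. All elements to the left of the pivot are <= 4, and all elements to the right are > 4.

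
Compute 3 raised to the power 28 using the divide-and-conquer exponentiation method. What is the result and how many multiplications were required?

Computing 3^28 by squaring (build up from 3^1; each line after the first costs one multiplication):

3^1 = 3
3^2 = (3^1)^2 = 3^2 = 9
3^3 = 3 * 3^2 = 3 * 9 = 27
3^6 = (3^3)^2 = 27^2 = 729
3^7 = 3 * 3^6 = 3 * 729 = 2187
3^14 = (3^7)^2 = 2187^2 = 4782969
3^28 = (3^14)^2 = 4782969^2 = 22876792454961

Result: 22876792454961
Multiplications needed: 6 (6 lines after 3^1)

3^28 = 22876792454961. Using exponentiation by squaring, this requires 6 multiplications. The key idea: if the exponent is even, square the half-power; if odd, multiply by the base once.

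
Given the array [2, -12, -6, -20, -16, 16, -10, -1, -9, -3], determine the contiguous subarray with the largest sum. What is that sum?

Using Kadane's algorithm on [2, -12, -6, -20, -16, 16, -10, -1, -9, -3]:

Scanning through the array:
Position 1 (value -12): max_ending_here = -10, max_so_far = 2
Position 2 (value -6): max_ending_here = -6, max_so_far = 2
Position 3 (value -20): max_ending_here = -20, max_so_far = 2
Position 4 (value -16): max_ending_here = -16, max_so_far = 2
Position 5 (value 16): max_ending_here = 16, max_so_far = 16
Position 6 (value -10): max_ending_here = 6, max_so_far = 16
Position 7 (value -1): max_ending_here = 5, max_so_far = 16
Position 8 (value -9): max_ending_here = -4, max_so_far = 16
Position 9 (value -3): max_ending_here = -3, max_so_far = 16

Maximum subarray: [16]
Maximum sum: 16

The maximum subarray is [16] with sum 16. This subarray runs from index 5 to index 5.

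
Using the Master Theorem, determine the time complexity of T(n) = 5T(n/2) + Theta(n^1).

Master Theorem for T(n) = 5T(n/2) + O(n^1):

a = 5, b = 2, c = 1
log_b(a) = log_2(5) = 2.3219

Case 1: c = 1 < log_2(5) = 2.3219
T(n) = O(n^(log_2 5))

For T(n) = 5T(n/2) + O(n^1): log_2(5) = 2.3219. This is Case 1 of the Master Theorem (c < log_b(a), work dominated by leaves), giving O(n^(log_2 5)).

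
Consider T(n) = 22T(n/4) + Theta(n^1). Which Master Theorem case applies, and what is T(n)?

Master Theorem for T(n) = 22T(n/4) + O(n^1):

a = 22, b = 4, c = 1
log_b(a) = log_4(22) = 2.2297

Case 1: c = 1 < log_4(22) = 2.2297
T(n) = O(n^(log_4 22))

For T(n) = 22T(n/4) + O(n^1): log_4(22) = 2.2297. This is Case 1 of the Master Theorem (c < log_b(a), work dominated by leaves), giving O(n^(log_4 22)).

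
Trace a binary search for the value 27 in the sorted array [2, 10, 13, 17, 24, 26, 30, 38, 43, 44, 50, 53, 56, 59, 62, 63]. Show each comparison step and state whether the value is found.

Binary search for 27 in [2, 10, 13, 17, 24, 26, 30, 38, 43, 44, 50, 53, 56, 59, 62, 63]:

lo=0, hi=15, mid=7, arr[mid]=38 -> 38 > 27, search left half
lo=0, hi=6, mid=3, arr[mid]=17 -> 17 < 27, search right half
lo=4, hi=6, mid=5, arr[mid]=26 -> 26 < 27, search right half
lo=6, hi=6, mid=6, arr[mid]=30 -> 30 > 27, search left half
lo=6 > hi=5, target 27 not found

Binary search determines that 27 is not in the array after 4 comparisons. The search space was exhausted without finding the target.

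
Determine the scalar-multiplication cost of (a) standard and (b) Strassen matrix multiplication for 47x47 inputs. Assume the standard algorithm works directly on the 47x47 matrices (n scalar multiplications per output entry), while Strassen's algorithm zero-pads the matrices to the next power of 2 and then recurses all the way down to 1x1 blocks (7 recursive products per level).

Matrix multiplication for 47x47 matrices:

Strassen's algorithm requires power-of-2 dimensions. Pad 47x47 to 64x64 (next power of 2).

Standard algorithm: 47^3 = 103823 multiplications
Strassen's algorithm: 7^(log2(64)) = 7^6 = 117649 multiplications
Difference: 103823 - 117649 = -13826 (Strassen uses MORE here due to padding overhead — for small or just-over-power-of-2 n, padding can outweigh the per-level savings)

Standard: 103823 multiplications (47^3). Strassen: 117649 multiplications (7^6, after padding to 64x64). Strassen reduces 8 recursive multiplications to 7 at each level.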